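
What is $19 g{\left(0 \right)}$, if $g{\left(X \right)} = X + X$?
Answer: $0$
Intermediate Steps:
$g{\left(X \right)} = 2 X$
$19 g{\left(0 \right)} = 19 \cdot 2 \cdot 0 = 19 \cdot 0 = 0$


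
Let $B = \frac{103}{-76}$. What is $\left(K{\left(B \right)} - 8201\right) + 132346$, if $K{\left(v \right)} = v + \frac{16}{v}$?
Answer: $\frac{971704035}{7828} \approx 1.2413 \cdot 10^{5}$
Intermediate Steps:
$B = - \frac{103}{76}$ ($B = 103 \left(- \frac{1}{76}\right) = - \frac{103}{76} \approx -1.3553$)
$\left(K{\left(B \right)} - 8201\right) + 132346 = \left(\left(- \frac{103}{76} + \frac{16}{- \frac{103}{76}}\right) - 8201\right) + 132346 = \left(\left(- \frac{103}{76} + 16 \left(- \frac{76}{103}\right)\right) - 8201\right) + 132346 = \left(\left(- \frac{103}{76} - \frac{1216}{103}\right) - 8201\right) + 132346 = \left(- \frac{103025}{7828} - 8201\right) + 132346 = - \frac{64300453}{7828} + 132346 = \frac{971704035}{7828}$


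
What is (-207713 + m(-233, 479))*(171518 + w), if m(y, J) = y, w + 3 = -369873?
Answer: 41247752668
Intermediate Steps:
w = -369876 (w = -3 - 369873 = -369876)
(-207713 + m(-233, 479))*(171518 + w) = (-207713 - 233)*(171518 - 369876) = -207946*(-198358) = 41247752668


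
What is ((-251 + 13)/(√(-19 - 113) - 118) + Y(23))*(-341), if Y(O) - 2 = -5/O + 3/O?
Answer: -15398537/11546 - 5797*I*√33/502 ≈ -1333.7 - 66.337*I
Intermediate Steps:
Y(O) = 2 - 2/O (Y(O) = 2 + (-5/O + 3/O) = 2 - 2/O)
((-251 + 13)/(√(-19 - 113) - 118) + Y(23))*(-341) = ((-251 + 13)/(√(-19 - 113) - 118) + (2 - 2/23))*(-341) = (-238/(√(-132) - 118) + (2 - 2*1/23))*(-341) = (-238/(2*I*√33 - 118) + (2 - 2/23))*(-341) = (-238/(-118 + 2*I*√33) + 44/23)*(-341) = (44/23 - 238/(-118 + 2*I*√33))*(-341) = -15004/23 + 81158/(-118 + 2*I*√33)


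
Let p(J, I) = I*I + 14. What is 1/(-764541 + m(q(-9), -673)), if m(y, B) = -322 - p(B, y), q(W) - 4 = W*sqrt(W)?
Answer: -191041/145986666388 - 27*I/72993333194 ≈ -1.3086e-6 - 3.699e-10*I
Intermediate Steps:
q(W) = 4 + W**(3/2) (q(W) = 4 + W*sqrt(W) = 4 + W**(3/2))
p(J, I) = 14 + I**2 (p(J, I) = I**2 + 14 = 14 + I**2)
m(y, B) = -336 - y**2 (m(y, B) = -322 - (14 + y**2) = -322 + (-14 - y**2) = -336 - y**2)
1/(-764541 + m(q(-9), -673)) = 1/(-764541 + (-336 - (4 + (-9)**(3/2))**2)) = 1/(-764541 + (-336 - (4 - 27*I)**2)) = 1/(-764877 - (4 - 27*I)**2)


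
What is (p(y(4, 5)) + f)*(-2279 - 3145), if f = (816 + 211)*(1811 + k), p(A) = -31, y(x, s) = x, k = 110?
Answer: -10700662464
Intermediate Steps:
f = 1972867 (f = (816 + 211)*(1811 + 110) = 1027*1921 = 1972867)
(p(y(4, 5)) + f)*(-2279 - 3145) = (-31 + 1972867)*(-2279 - 3145) = 1972836*(-5424) = -10700662464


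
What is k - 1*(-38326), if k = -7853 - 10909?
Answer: 19564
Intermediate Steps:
k = -18762
k - 1*(-38326) = -18762 - 1*(-38326) = -18762 + 38326 = 19564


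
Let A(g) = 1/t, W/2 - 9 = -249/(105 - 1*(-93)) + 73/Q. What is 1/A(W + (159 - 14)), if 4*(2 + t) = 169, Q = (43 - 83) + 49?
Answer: 161/4 ≈ 40.250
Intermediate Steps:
Q = 9 (Q = -40 + 49 = 9)
t = 161/4 (t = -2 + (¼)*169 = -2 + 169/4 = 161/4 ≈ 40.250)
W = 3139/99 (W = 18 + 2*(-249/(105 - 1*(-93)) + 73/9) = 18 + 2*(-249/(105 + 93) + 73*(⅑)) = 18 + 2*(-249/198 + 73/9) = 18 + 2*(-249*1/198 + 73/9) = 18 + 2*(-83/66 + 73/9) = 18 + 2*(1357/198) = 18 + 1357/99 = 3139/99 ≈ 31.707)
A(g) = 4/161 (A(g) = 1/(161/4) = 4/161)
1/A(W + (159 - 14)) = 1/(4/161) = 161/4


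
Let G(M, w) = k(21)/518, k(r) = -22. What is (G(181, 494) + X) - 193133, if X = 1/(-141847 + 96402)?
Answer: -2273225159069/11770255 ≈ -1.9313e+5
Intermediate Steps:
G(M, w) = -11/259 (G(M, w) = -22/518 = -22*1/518 = -11/259)
X = -1/45445 (X = 1/(-45445) = -1/45445 ≈ -2.2005e-5)
(G(181, 494) + X) - 193133 = (-11/259 - 1/45445) - 193133 = -500154/11770255 - 193133 = -2273225159069/11770255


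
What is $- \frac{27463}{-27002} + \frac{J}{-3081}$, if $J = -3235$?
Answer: $\frac{171964973}{83193162} \approx 2.0671$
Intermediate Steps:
$- \frac{27463}{-27002} + \frac{J}{-3081} = - \frac{27463}{-27002} - \frac{3235}{-3081} = \left(-27463\right) \left(- \frac{1}{27002}\right) - - \frac{3235}{3081} = \frac{27463}{27002} + \frac{3235}{3081} = \frac{171964973}{83193162}$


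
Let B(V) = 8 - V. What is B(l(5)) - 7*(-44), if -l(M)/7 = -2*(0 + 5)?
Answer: 246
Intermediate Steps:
l(M) = 70 (l(M) = -(-14)*(0 + 5) = -(-14)*5 = -7*(-10) = 70)
B(l(5)) - 7*(-44) = (8 - 1*70) - 7*(-44) = (8 - 70) + 308 = -62 + 308 = 246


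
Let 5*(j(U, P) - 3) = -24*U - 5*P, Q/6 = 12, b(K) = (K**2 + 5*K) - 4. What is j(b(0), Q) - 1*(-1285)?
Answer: 6176/5 ≈ 1235.2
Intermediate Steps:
b(K) = -4 + K**2 + 5*K
Q = 72 (Q = 6*12 = 72)
j(U, P) = 3 - P - 24*U/5 (j(U, P) = 3 + (-24*U - 5*P)/5 = 3 + (-P - 24*U/5) = 3 - P - 24*U/5)
j(b(0), Q) - 1*(-1285) = (3 - 1*72 - 24*(-4 + 0**2 + 5*0)/5) - 1*(-1285) = (3 - 72 - 24*(-4 + 0 + 0)/5) + 1285 = (3 - 72 - 24/5*(-4)) + 1285 = (3 - 72 + 96/5) + 1285 = -249/5 + 1285 = 6176/5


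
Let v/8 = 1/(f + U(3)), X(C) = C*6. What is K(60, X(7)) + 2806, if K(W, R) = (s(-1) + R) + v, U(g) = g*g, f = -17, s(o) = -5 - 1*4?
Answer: 2838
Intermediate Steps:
s(o) = -9 (s(o) = -5 - 4 = -9)
X(C) = 6*C
U(g) = g**2
v = -1 (v = 8/(-17 + 3**2) = 8/(-17 + 9) = 8/(-8) = 8*(-1/8) = -1)
K(W, R) = -10 + R (K(W, R) = (-9 + R) - 1 = -10 + R)
K(60, X(7)) + 2806 = (-10 + 6*7) + 2806 = (-10 + 42) + 2806 = 32 + 2806 = 2838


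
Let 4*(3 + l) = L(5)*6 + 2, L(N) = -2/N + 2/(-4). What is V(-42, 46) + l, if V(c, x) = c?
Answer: -917/20 ≈ -45.850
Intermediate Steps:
L(N) = -½ - 2/N (L(N) = -2/N + 2*(-¼) = -2/N - ½ = -½ - 2/N)
l = -77/20 (l = -3 + (((½)*(-4 - 1*5)/5)*6 + 2)/4 = -3 + (((½)*(⅕)*(-4 - 5))*6 + 2)/4 = -3 + (((½)*(⅕)*(-9))*6 + 2)/4 = -3 + (-9/10*6 + 2)/4 = -3 + (-27/5 + 2)/4 = -3 + (¼)*(-17/5) = -3 - 17/20 = -77/20 ≈ -3.8500)
V(-42, 46) + l = -42 - 77/20 = -917/20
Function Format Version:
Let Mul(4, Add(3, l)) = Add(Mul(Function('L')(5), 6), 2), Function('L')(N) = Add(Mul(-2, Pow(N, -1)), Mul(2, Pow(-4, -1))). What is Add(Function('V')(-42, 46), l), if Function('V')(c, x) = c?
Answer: Rational(-917, 20) ≈ -45.850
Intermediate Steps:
Function('L')(N) = Add(Rational(-1, 2), Mul(-2, Pow(N, -1))) (Function('L')(N) = Add(Mul(-2, Pow(N, -1)), Mul(2, Rational(-1, 4))) = Add(Mul(-2, Pow(N, -1)), Rational(-1, 2)) = Add(Rational(-1, 2), Mul(-2, Pow(N, -1))))
l = Rational(-77, 20) (l = Add(-3, Mul(Rational(1, 4), Add(Mul(Mul(Rational(1, 2), Pow(5, -1), Add(-4, Mul(-1, 5))), 6), 2))) = Add(-3, Mul(Rational(1, 4), Add(Mul(Mul(Rational(1, 2), Rational(1, 5), Add(-4, -5)), 6), 2))) = Add(-3, Mul(Rational(1, 4), Add(Mul(Mul(Rational(1, 2), Rational(1, 5), -9), 6), 2))) = Add(-3, Mul(Rational(1, 4), Add(Mul(Rational(-9, 10), 6), 2))) = Add(-3, Mul(Rational(1, 4), Add(Rational(-27, 5), 2))) = Add(-3, Mul(Rational(1, 4), Rational(-17, 5))) = Add(-3, Rational(-17, 20)) = Rational(-77, 20) ≈ -3.8500)
Add(Function('V')(-42, 46), l) = Add(-42, Rational(-77, 20)) = Rational(-917, 20)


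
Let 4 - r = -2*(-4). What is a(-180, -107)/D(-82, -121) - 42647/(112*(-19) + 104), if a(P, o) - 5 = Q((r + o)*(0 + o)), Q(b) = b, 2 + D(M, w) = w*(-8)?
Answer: 128945/3864 ≈ 33.371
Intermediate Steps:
r = -4 (r = 4 - (-2)*(-4) = 4 - 1*8 = 4 - 8 = -4)
D(M, w) = -2 - 8*w (D(M, w) = -2 + w*(-8) = -2 - 8*w)
a(P, o) = 5 + o*(-4 + o) (a(P, o) = 5 + (-4 + o)*(0 + o) = 5 + (-4 + o)*o = 5 + o*(-4 + o))
a(-180, -107)/D(-82, -121) - 42647/(112*(-19) + 104) = (5 - 107*(-4 - 107))/(-2 - 8*(-121)) - 42647/(112*(-19) + 104) = (5 - 107*(-111))/(-2 + 968) - 42647/(-2128 + 104) = (5 + 11877)/966 - 42647/(-2024) = 11882*(1/966) - 42647*(-1/2024) = 5941/483 + 3877/184 = 128945/3864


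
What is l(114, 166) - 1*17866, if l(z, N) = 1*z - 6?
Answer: -17758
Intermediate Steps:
l(z, N) = -6 + z (l(z, N) = z - 6 = -6 + z)
l(114, 166) - 1*17866 = (-6 + 114) - 1*17866 = 108 - 17866 = -17758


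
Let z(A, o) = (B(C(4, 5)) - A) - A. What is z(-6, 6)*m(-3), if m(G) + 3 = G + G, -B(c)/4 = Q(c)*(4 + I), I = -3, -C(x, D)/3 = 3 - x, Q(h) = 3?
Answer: 0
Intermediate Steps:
C(x, D) = -9 + 3*x (C(x, D) = -3*(3 - x) = -9 + 3*x)
B(c) = -12 (B(c) = -12*(4 - 3) = -12)
m(G) = -3 + 2*G (m(G) = -3 + (G + G) = -3 + 2*G)
z(A, o) = -12 - 2*A (z(A, o) = (-12 - A) - A = -12 - 2*A)
z(-6, 6)*m(-3) = (-12 - 2*(-6))*(-3 + 2*(-3)) = (-12 + 12)*(-3 - 6) = 0*(-9) = 0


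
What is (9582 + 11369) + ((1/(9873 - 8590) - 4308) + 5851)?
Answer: 28859803/1283 ≈ 22494.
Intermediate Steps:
(9582 + 11369) + ((1/(9873 - 8590) - 4308) + 5851) = 20951 + ((1/1283 - 4308) + 5851) = 20951 + (-5527163/1283 + 5851) = 20951 + 1979670/1283 = 28859803/1283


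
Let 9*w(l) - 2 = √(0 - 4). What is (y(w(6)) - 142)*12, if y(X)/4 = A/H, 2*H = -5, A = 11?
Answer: -9576/5 ≈ -1915.2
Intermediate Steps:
w(l) = 2/9 + 2*I/9 (w(l) = 2/9 + √(0 - 4)/9 = 2/9 + √(-4)/9 = 2/9 + (2*I)/9 = 2/9 + 2*I/9)
H = -5/2 (H = (½)*(-5) = -5/2 ≈ -2.5000)
y(X) = -88/5 (y(X) = 4*(11/(-5/2)) = 4*(11*(-⅖)) = 4*(-22/5) = -88/5)
(y(w(6)) - 142)*12 = (-88/5 - 142)*12 = -798/5*12 = -9576/5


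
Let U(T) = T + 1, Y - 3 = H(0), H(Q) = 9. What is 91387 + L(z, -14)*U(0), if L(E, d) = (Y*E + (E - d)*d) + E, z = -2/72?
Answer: 3282877/36 ≈ 91191.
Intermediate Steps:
z = -1/36 (z = -2*1/72 = -1/36 ≈ -0.027778)
Y = 12 (Y = 3 + 9 = 12)
L(E, d) = 13*E + d*(E - d) (L(E, d) = (12*E + (E - d)*d) + E = (12*E + d*(E - d)) + E = 13*E + d*(E - d))
U(T) = 1 + T
91387 + L(z, -14)*U(0) = 91387 + (-1*(-14)² + 13*(-1/36) - 1/36*(-14))*(1 + 0) = 91387 + (-1*196 - 13/36 + 7/18)*1 = 91387 + (-196 - 13/36 + 7/18)*1 = 91387 - 7055/36*1 = 91387 - 7055/36 = 3282877/36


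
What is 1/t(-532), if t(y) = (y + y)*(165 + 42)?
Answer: -1/220248 ≈ -4.5403e-6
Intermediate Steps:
t(y) = 414*y (t(y) = (2*y)*207 = 414*y)
1/t(-532) = 1/(414*(-532)) = 1/(-220248) = -1/220248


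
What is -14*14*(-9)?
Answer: 1764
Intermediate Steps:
-14*14*(-9) = -196*(-9) = 1764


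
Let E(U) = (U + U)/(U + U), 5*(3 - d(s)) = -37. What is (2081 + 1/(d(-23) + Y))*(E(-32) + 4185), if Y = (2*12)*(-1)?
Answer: 296165779/34 ≈ 8.7108e+6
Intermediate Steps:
d(s) = 52/5 (d(s) = 3 - ⅕*(-37) = 3 + 37/5 = 52/5)
Y = -24 (Y = 24*(-1) = -24)
E(U) = 1 (E(U) = (2*U)/((2*U)) = (2*U)*(1/(2*U)) = 1)
(2081 + 1/(d(-23) + Y))*(E(-32) + 4185) = (2081 + 1/(52/5 - 24))*(1 + 4185) = (2081 + 1/(-68/5))*4186 = (2081 - 5/68)*4186 = (141503/68)*4186 = 296165779/34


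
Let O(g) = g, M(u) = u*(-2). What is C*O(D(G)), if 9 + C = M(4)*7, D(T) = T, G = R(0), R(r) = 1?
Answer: -65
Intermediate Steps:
M(u) = -2*u
G = 1
C = -65 (C = -9 - 2*4*7 = -9 - 8*7 = -9 - 56 = -65)
C*O(D(G)) = -65*1 = -65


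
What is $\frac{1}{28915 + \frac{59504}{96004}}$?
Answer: $\frac{24001}{694003791} \approx 3.4583 \cdot 10^{-5}$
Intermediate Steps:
$\frac{1}{28915 + \frac{59504}{96004}} = \frac{1}{28915 + 59504 \cdot \frac{1}{96004}} = \frac{1}{28915 + \frac{14876}{24001}} = \frac{1}{\frac{694003791}{24001}} = \frac{24001}{694003791}$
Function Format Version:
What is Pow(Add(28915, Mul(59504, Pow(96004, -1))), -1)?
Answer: Rational(24001, 694003791) ≈ 3.4583e-5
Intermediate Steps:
Pow(Add(28915, Mul(59504, Pow(96004, -1))), -1) = Pow(Add(28915, Mul(59504, Rational(1, 96004))), -1) = Pow(Add(28915, Rational(14876, 24001)), -1) = Pow(Rational(694003791, 24001), -1) = Rational(24001, 694003791)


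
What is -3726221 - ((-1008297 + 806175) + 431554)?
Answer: -3955653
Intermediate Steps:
-3726221 - ((-1008297 + 806175) + 431554) = -3726221 - (-202122 + 431554) = -3726221 - 1*229432 = -3726221 - 229432 = -3955653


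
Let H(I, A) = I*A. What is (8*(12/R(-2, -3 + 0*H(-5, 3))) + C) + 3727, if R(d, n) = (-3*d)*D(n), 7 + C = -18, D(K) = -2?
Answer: 3694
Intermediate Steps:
H(I, A) = A*I
C = -25 (C = -7 - 18 = -25)
R(d, n) = 6*d (R(d, n) = -3*d*(-2) = 6*d)
(8*(12/R(-2, -3 + 0*H(-5, 3))) + C) + 3727 = (8*(12/((6*(-2)))) - 25) + 3727 = (8*(12/(-12)) - 25) + 3727 = (8*(12*(-1/12)) - 25) + 3727 = (8*(-1) - 25) + 3727 = (-8 - 25) + 3727 = -33 + 3727 = 3694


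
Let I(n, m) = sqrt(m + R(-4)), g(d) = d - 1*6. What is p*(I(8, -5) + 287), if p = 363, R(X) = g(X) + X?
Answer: 104181 + 363*I*sqrt(19) ≈ 1.0418e+5 + 1582.3*I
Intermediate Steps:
g(d) = -6 + d (g(d) = d - 6 = -6 + d)
R(X) = -6 + 2*X (R(X) = (-6 + X) + X = -6 + 2*X)
I(n, m) = sqrt(-14 + m) (I(n, m) = sqrt(m + (-6 + 2*(-4))) = sqrt(m + (-6 - 8)) = sqrt(m - 14) = sqrt(-14 + m))
p*(I(8, -5) + 287) = 363*(sqrt(-14 - 5) + 287) = 363*(sqrt(-19) + 287) = 363*(I*sqrt(19) + 287) = 363*(287 + I*sqrt(19)) = 104181 + 363*I*sqrt(19)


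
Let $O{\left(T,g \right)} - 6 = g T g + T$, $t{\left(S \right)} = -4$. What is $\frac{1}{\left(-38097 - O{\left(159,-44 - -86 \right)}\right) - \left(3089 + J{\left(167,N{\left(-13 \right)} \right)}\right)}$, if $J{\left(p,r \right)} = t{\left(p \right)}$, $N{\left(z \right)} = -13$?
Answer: $- \frac{1}{321823} \approx -3.1073 \cdot 10^{-6}$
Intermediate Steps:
$O{\left(T,g \right)} = 6 + T + T g^{2}$ ($O{\left(T,g \right)} = 6 + \left(g T g + T\right) = 6 + \left(T g g + T\right) = 6 + \left(T g^{2} + T\right) = 6 + \left(T + T g^{2}\right) = 6 + T + T g^{2}$)
$J{\left(p,r \right)} = -4$
$\frac{1}{\left(-38097 - O{\left(159,-44 - -86 \right)}\right) - \left(3089 + J{\left(167,N{\left(-13 \right)} \right)}\right)} = \frac{1}{\left(-38097 - \left(6 + 159 + 159 \left(-44 - -86\right)^{2}\right)\right) - 3085} = \frac{1}{\left(-38097 - \left(6 + 159 + 159 \left(-44 + 86\right)^{2}\right)\right) + \left(-3089 + 4\right)} = \frac{1}{\left(-38097 - \left(6 + 159 + 159 \cdot 42^{2}\right)\right) - 3085} = \frac{1}{\left(-38097 - \left(6 + 159 + 159 \cdot 1764\right)\right) - 3085} = \frac{1}{\left(-38097 - \left(6 + 159 + 280476\right)\right) - 3085} = \frac{1}{\left(-38097 - 280641\right) - 3085} = \frac{1}{-318738 - 3085} = \frac{1}{-321823} = - \frac{1}{321823}$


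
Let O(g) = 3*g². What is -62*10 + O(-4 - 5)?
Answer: -377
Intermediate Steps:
-62*10 + O(-4 - 5) = -62*10 + 3*(-4 - 5)² = -620 + 3*(-9)² = -620 + 3*81 = -620 + 243 = -377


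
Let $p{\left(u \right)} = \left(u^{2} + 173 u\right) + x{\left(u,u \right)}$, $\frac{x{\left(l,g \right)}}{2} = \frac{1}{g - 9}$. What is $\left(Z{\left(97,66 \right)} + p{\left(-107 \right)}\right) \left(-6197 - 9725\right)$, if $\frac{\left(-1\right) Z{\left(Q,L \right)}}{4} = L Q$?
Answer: $\frac{15084988421}{29} \approx 5.2017 \cdot 10^{8}$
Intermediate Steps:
$x{\left(l,g \right)} = \frac{2}{-9 + g}$ ($x{\left(l,g \right)} = \frac{2}{g - 9} = \frac{2}{-9 + g}$)
$Z{\left(Q,L \right)} = - 4 L Q$
$p{\left(u \right)} = u^{2} + \frac{2}{-9 + u} + 173 u$ ($p{\left(u \right)} = \left(u^{2} + 173 u\right) + \frac{2}{-9 + u} = u^{2} + \frac{2}{-9 + u} + 173 u$)
$\left(Z{\left(97,66 \right)} + p{\left(-107 \right)}\right) \left(-6197 - 9725\right) = \left(\left(-4\right) 66 \cdot 97 + \frac{2 - 107 \left(-9 - 107\right) \left(173 - 107\right)}{-9 - 107}\right) \left(-6197 - 9725\right) = \left(-25608 + \frac{2 - \left(-12412\right) 66}{-116}\right) \left(-15922\right) = \left(-25608 - \frac{2 + 819192}{116}\right) \left(-15922\right) = \left(-25608 - \frac{409597}{58}\right) \left(-15922\right) = \left(- \frac{1894861}{58}\right) \left(-15922\right) = \frac{15084988421}{29}$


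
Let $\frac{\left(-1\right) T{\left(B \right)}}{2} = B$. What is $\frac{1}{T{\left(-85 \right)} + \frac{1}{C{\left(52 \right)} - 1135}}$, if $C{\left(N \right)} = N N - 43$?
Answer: $\frac{1526}{259421} \approx 0.0058823$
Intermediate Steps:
$C{\left(N \right)} = -43 + N^{2}$ ($C{\left(N \right)} = N^{2} - 43 = -43 + N^{2}$)
$T{\left(B \right)} = - 2 B$
$\frac{1}{T{\left(-85 \right)} + \frac{1}{C{\left(52 \right)} - 1135}} = \frac{1}{\left(-2\right) \left(-85\right) + \frac{1}{\left(-43 + 52^{2}\right) - 1135}} = \frac{1}{170 + \frac{1}{\left(-43 + 2704\right) - 1135}} = \frac{1}{170 + \frac{1}{2661 - 1135}} = \frac{1}{170 + \frac{1}{1526}} = \frac{1}{\frac{259421}{1526}} = \frac{1526}{259421}$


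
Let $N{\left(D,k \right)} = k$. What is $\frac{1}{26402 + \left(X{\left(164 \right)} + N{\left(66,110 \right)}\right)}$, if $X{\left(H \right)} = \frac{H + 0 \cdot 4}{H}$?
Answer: $\frac{1}{26513} \approx 3.7717 \cdot 10^{-5}$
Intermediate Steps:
$X{\left(H \right)} = 1$ ($X{\left(H \right)} = \frac{H + 0}{H} = \frac{H}{H} = 1$)
$\frac{1}{26402 + \left(X{\left(164 \right)} + N{\left(66,110 \right)}\right)} = \frac{1}{26402 + \left(1 + 110\right)} = \frac{1}{26402 + 111} = \frac{1}{26513}$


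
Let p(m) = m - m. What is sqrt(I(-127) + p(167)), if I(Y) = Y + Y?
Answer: I*sqrt(254) ≈ 15.937*I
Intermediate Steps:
p(m) = 0
I(Y) = 2*Y
sqrt(I(-127) + p(167)) = sqrt(2*(-127) + 0) = sqrt(-254 + 0) = sqrt(-254) = I*sqrt(254)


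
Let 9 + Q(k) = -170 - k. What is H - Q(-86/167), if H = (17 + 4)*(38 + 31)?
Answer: 271790/167 ≈ 1627.5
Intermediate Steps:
Q(k) = -179 - k (Q(k) = -9 + (-170 - k) = -179 - k)
H = 1449 (H = 21*69 = 1449)
H - Q(-86/167) = 1449 - (-179 - (-86)/167) = 1449 - (-179 - 1*(-86/167)) = 1449 - (-179 + 86/167) = 1449 - 1*(-29807/167) = 1449 + 29807/167 = 271790/167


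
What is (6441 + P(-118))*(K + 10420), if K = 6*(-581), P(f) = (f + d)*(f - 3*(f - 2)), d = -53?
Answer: -242280894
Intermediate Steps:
P(f) = (-53 + f)*(6 - 2*f) (P(f) = (f - 53)*(f - 3*(f - 2)) = (-53 + f)*(f - 3*(-2 + f)) = (-53 + f)*(f + (6 - 3*f)) = (-53 + f)*(6 - 2*f))
K = -3486
(6441 + P(-118))*(K + 10420) = (6441 + (-318 - 2*(-118)² + 112*(-118)))*(-3486 + 10420) = (6441 + (-318 - 2*13924 - 13216))*6934 = (6441 + (-318 - 27848 - 13216))*6934 = (6441 - 41382)*6934 = -34941*6934 = -242280894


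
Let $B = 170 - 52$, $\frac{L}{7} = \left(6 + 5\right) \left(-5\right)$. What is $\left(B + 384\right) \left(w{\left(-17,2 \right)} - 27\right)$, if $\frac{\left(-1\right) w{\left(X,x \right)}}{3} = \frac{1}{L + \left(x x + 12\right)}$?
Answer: $- \frac{1666640}{123} \approx -13550.0$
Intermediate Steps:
$L = -385$ ($L = 7 \left(6 + 5\right) \left(-5\right) = 7 \cdot 11 \left(-5\right) = 7 \left(-55\right) = -385$)
$w{\left(X,x \right)} = - \frac{3}{-373 + x^{2}}$ ($w{\left(X,x \right)} = - \frac{3}{-385 + \left(x x + 12\right)} = - \frac{3}{-385 + \left(x^{2} + 12\right)} = - \frac{3}{-385 + \left(12 + x^{2}\right)} = - \frac{3}{-373 + x^{2}}$)
$B = 118$
$\left(B + 384\right) \left(w{\left(-17,2 \right)} - 27\right) = \left(118 + 384\right) \left(- \frac{3}{-373 + 2^{2}} - 27\right) = 502 \left(- \frac{3}{-373 + 4} - 27\right) = 502 \left(- \frac{3}{-369} - 27\right) = 502 \left(\left(-3\right) \left(- \frac{1}{369}\right) - 27\right) = 502 \left(\frac{1}{123} - 27\right) = 502 \left(- \frac{3320}{123}\right) = - \frac{1666640}{123}$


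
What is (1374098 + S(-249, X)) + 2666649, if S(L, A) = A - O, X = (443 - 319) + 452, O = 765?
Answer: 4040558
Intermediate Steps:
X = 576 (X = 124 + 452 = 576)
S(L, A) = -765 + A (S(L, A) = A - 1*765 = A - 765 = -765 + A)
(1374098 + S(-249, X)) + 2666649 = (1374098 + (-765 + 576)) + 2666649 = (1374098 - 189) + 2666649 = 1373909 + 2666649 = 4040558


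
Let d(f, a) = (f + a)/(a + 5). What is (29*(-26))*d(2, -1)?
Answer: -377/2 ≈ -188.50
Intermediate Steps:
d(f, a) = (a + f)/(5 + a)
(29*(-26))*d(2, -1) = (29*(-26))*((-1 + 2)/(5 - 1)) = -754/4 = -377/2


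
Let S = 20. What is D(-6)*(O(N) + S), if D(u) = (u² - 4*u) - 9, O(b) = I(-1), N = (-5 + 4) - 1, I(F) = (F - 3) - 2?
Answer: 714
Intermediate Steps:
I(F) = -5 + F (I(F) = (-3 + F) - 2 = -5 + F)
N = -2 (N = -1 - 1 = -2)
O(b) = -6 (O(b) = -5 - 1 = -6)
D(u) = -9 + u² - 4*u
D(-6)*(O(N) + S) = (-9 + (-6)² - 4*(-6))*(-6 + 20) = (-9 + 36 + 24)*14 = 51*14 = 714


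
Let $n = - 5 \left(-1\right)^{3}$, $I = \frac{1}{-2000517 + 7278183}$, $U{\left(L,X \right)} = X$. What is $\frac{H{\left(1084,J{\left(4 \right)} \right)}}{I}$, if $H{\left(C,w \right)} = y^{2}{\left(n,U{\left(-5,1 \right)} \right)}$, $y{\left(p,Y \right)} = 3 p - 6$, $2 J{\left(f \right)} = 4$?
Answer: $427490946$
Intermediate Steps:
$J{\left(f \right)} = 2$ ($J{\left(f \right)} = \frac{1}{2} \cdot 4 = 2$)
$I = \frac{1}{5277666} \approx 1.8948 \cdot 10^{-7}$
$n = 5$ ($n = \left(-5\right) \left(-1\right) = 5$)
$y{\left(p,Y \right)} = -6 + 3 p$
$H{\left(C,w \right)} = 81$ ($H{\left(C,w \right)} = \left(-6 + 3 \cdot 5\right)^{2} = \left(-6 + 15\right)^{2} = 9^{2} = 81$)
$\frac{H{\left(1084,J{\left(4 \right)} \right)}}{I} = 81 \frac{1}{\frac{1}{5277666}} = 81 \cdot 5277666 = 427490946$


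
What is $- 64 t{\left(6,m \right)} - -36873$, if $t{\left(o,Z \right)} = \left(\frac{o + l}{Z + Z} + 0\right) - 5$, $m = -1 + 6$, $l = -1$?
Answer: $37161$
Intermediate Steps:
$m = 5$
$t{\left(o,Z \right)} = -5 + \frac{-1 + o}{2 Z}$ ($t{\left(o,Z \right)} = \left(\frac{o - 1}{Z + Z} + 0\right) - 5 = \left(\frac{-1 + o}{2 Z} + 0\right) - 5 = \frac{-1 + o}{2 Z} - 5 = -5 + \frac{-1 + o}{2 Z}$)
$- 64 t{\left(6,m \right)} - -36873 = - 64 \frac{-1 + 6 - 50}{2 \cdot 5} - -36873 = - 64 \cdot \frac{1}{2} \cdot \frac{1}{5} \left(-1 + 6 - 50\right) + 36873 = - 64 \cdot \frac{1}{2} \cdot \frac{1}{5} \left(-45\right) + 36873 = \left(-64\right) \left(- \frac{9}{2}\right) + 36873 = 288 + 36873 = 37161$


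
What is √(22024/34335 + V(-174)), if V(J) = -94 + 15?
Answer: I*√10264032415/11445 ≈ 8.852*I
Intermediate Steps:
V(J) = -79
√(22024/34335 + V(-174)) = √(22024/34335 - 79) = √(-2690441/34335) = I*√10264032415/11445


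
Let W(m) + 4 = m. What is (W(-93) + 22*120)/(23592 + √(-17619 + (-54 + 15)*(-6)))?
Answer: 19998152/185533283 - 2543*I*√17385/556599849 ≈ 0.10779 - 0.00060241*I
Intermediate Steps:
W(m) = -4 + m
(W(-93) + 22*120)/(23592 + √(-17619 + (-54 + 15)*(-6))) = ((-4 - 93) + 22*120)/(23592 + √(-17619 + (-54 + 15)*(-6))) = (-97 + 2640)/(23592 + √(-17619 - 39*(-6))) = 2543/(23592 + √(-17619 + 234)) = 2543/(23592 + √(-17385)) = 2543/(23592 + I*√17385)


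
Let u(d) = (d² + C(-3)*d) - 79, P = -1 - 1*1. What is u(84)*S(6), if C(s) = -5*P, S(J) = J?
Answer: 46902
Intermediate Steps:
P = -2 (P = -1 - 1 = -2)
C(s) = 10 (C(s) = -5*(-2) = 10)
u(d) = -79 + d² + 10*d (u(d) = (d² + 10*d) - 79 = -79 + d² + 10*d)
u(84)*S(6) = (-79 + 84² + 10*84)*6 = (-79 + 7056 + 840)*6 = 7817*6 = 46902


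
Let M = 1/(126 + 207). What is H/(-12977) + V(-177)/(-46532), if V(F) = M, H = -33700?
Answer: 522186744223/201080639412 ≈ 2.5969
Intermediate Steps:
M = 1/333 ≈ 0.0030030
V(F) = 1/333
H/(-12977) + V(-177)/(-46532) = -33700/(-12977) + (1/333)/(-46532) = -33700*(-1/12977) + (1/333)*(-1/46532) = 33700/12977 - 1/15495156 = 522186744223/201080639412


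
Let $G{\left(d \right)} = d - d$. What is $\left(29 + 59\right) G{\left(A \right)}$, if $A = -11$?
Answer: $0$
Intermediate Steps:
$G{\left(d \right)} = 0$
$\left(29 + 59\right) G{\left(A \right)} = \left(29 + 59\right) 0 = 88 \cdot 0 = 0$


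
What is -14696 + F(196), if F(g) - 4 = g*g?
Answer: 23724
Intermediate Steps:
F(g) = 4 + g² (F(g) = 4 + g*g = 4 + g²)
-14696 + F(196) = -14696 + (4 + 196²) = -14696 + (4 + 38416) = -14696 + 38420 = 23724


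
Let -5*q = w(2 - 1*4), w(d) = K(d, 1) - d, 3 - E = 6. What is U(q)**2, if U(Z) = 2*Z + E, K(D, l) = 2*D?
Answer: 121/25 ≈ 4.8400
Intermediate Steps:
E = -3 (E = 3 - 1*6 = 3 - 6 = -3)
w(d) = d (w(d) = 2*d - d = d)
q = 2/5 (q = -(2 - 1*4)/5 = -(2 - 4)/5 = -1/5*(-2) = 2/5 ≈ 0.40000)
U(Z) = -3 + 2*Z (U(Z) = 2*Z - 3 = -3 + 2*Z)
U(q)**2 = (-3 + 2*(2/5))**2 = (-3 + 4/5)**2 = (-11/5)**2 = 121/25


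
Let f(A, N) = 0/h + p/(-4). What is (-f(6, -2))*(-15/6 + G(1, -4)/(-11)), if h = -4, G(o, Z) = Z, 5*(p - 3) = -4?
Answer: -47/40 ≈ -1.1750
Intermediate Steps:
p = 11/5 (p = 3 + (1/5)*(-4) = 3 - 4/5 = 11/5 ≈ 2.2000)
f(A, N) = -11/20 (f(A, N) = 0/(-4) + (11/5)/(-4) = 0*(-1/4) + (11/5)*(-1/4) = 0 - 11/20 = -11/20)
(-f(6, -2))*(-15/6 + G(1, -4)/(-11)) = (-1*(-11/20))*(-15/6 - 4/(-11)) = 11*(-15*1/6 - 4*(-1/11))/20 = 11*(-5/2 + 4/11)/20 = (11/20)*(-47/22) = -47/40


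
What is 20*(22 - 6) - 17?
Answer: 303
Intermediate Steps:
20*(22 - 6) - 17 = 20*16 - 17 = 320 - 17 = 303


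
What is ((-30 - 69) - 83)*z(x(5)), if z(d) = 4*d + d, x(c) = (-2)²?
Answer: -3640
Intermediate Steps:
x(c) = 4
z(d) = 5*d
((-30 - 69) - 83)*z(x(5)) = ((-30 - 69) - 83)*(5*4) = (-99 - 83)*20 = -182*20 = -3640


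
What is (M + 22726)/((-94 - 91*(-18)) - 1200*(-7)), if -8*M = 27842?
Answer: 76983/39776 ≈ 1.9354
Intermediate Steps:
M = -13921/4 (M = -⅛*27842 = -13921/4 ≈ -3480.3)
(M + 22726)/((-94 - 91*(-18)) - 1200*(-7)) = (-13921/4 + 22726)/((-94 - 91*(-18)) - 1200*(-7)) = 76983/(4*((-94 + 1638) + 8400)) = 76983/(4*(1544 + 8400)) = (76983/4)/9944 = (76983/4)*(1/9944) = 76983/39776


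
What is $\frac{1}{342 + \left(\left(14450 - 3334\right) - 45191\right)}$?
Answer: $- \frac{1}{33733} \approx -2.9645 \cdot 10^{-5}$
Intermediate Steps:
$\frac{1}{342 + \left(\left(14450 - 3334\right) - 45191\right)} = \frac{1}{342 + \left(11116 - 45191\right)} = \frac{1}{342 - 34075} = \frac{1}{-33733} = - \frac{1}{33733}$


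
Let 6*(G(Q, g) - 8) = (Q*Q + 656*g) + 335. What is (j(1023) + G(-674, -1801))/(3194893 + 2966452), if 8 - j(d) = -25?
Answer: -726599/36968070 ≈ -0.019655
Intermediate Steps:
j(d) = 33 (j(d) = 8 - 1*(-25) = 8 + 25 = 33)
G(Q, g) = 383/6 + Q²/6 + 328*g/3 (G(Q, g) = 8 + ((Q*Q + 656*g) + 335)/6 = 8 + ((Q² + 656*g) + 335)/6 = 8 + (335 + Q² + 656*g)/6 = 8 + (335/6 + Q²/6 + 328*g/3) = 383/6 + Q²/6 + 328*g/3)
(j(1023) + G(-674, -1801))/(3194893 + 2966452) = (33 + (383/6 + (⅙)*(-674)² + (328/3)*(-1801)))/(3194893 + 2966452) = (33 + (383/6 + (⅙)*454276 - 590728/3))/6161345 = (33 + (383/6 + 227138/3 - 590728/3))*(1/6161345) = (33 - 726797/6)*(1/6161345) = -726599/6*1/6161345 = -726599/36968070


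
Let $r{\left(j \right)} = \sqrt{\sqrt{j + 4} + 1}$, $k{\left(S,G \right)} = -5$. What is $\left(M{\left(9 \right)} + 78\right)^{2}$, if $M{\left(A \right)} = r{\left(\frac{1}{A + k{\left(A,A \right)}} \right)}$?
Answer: $\frac{\left(156 + \sqrt{2} \sqrt{2 + \sqrt{17}}\right)^{2}}{4} \approx 6360.0$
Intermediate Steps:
$r{\left(j \right)} = \sqrt{1 + \sqrt{4 + j}}$ ($r{\left(j \right)} = \sqrt{\sqrt{4 + j} + 1} = \sqrt{1 + \sqrt{4 + j}}$)
$M{\left(A \right)} = \sqrt{1 + \sqrt{4 + \frac{1}{-5 + A}}}$ ($M{\left(A \right)} = \sqrt{1 + \sqrt{4 + \frac{1}{A - 5}}} = \sqrt{1 + \sqrt{4 + \frac{1}{-5 + A}}}$)
$\left(M{\left(9 \right)} + 78\right)^{2} = \left(\sqrt{1 + \sqrt{\frac{-19 + 4 \cdot 9}{-5 + 9}}} + 78\right)^{2} = \left(\sqrt{1 + \sqrt{\frac{-19 + 36}{4}}} + 78\right)^{2} = \left(\sqrt{1 + \sqrt{\frac{1}{4} \cdot 17}} + 78\right)^{2} = \left(\sqrt{1 + \sqrt{\frac{17}{4}}} + 78\right)^{2} = \left(\sqrt{1 + \frac{\sqrt{17}}{2}} + 78\right)^{2} = \left(78 + \sqrt{1 + \frac{\sqrt{17}}{2}}\right)^{2}$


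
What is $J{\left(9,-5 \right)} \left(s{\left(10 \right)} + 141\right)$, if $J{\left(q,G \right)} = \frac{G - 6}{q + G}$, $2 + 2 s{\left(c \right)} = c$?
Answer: $- \frac{1595}{4} \approx -398.75$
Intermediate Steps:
$s{\left(c \right)} = -1 + \frac{c}{2}$
$J{\left(q,G \right)} = \frac{-6 + G}{G + q}$
$J{\left(9,-5 \right)} \left(s{\left(10 \right)} + 141\right) = \frac{-6 - 5}{-5 + 9} \left(\left(-1 + \frac{1}{2} \cdot 10\right) + 141\right) = \frac{1}{4} \left(-11\right) \left(\left(-1 + 5\right) + 141\right) = \frac{1}{4} \left(-11\right) \left(4 + 141\right) = \left(- \frac{11}{4}\right) 145 = - \frac{1595}{4}$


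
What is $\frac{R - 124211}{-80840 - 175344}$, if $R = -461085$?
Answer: $\frac{73162}{32023} \approx 2.2847$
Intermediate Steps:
$\frac{R - 124211}{-80840 - 175344} = \frac{-461085 - 124211}{-80840 - 175344} = - \frac{585296}{-256184} = \left(-585296\right) \left(- \frac{1}{256184}\right) = \frac{73162}{32023}$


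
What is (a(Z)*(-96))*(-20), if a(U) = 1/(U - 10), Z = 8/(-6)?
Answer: -2880/17 ≈ -169.41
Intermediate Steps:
Z = -4/3 (Z = 8*(-1/6) = -4/3 ≈ -1.3333)
a(U) = 1/(-10 + U)
(a(Z)*(-96))*(-20) = (-96/(-10 - 4/3))*(-20) = (-96/(-34/3))*(-20) = -3/34*(-96)*(-20) = (144/17)*(-20) = -2880/17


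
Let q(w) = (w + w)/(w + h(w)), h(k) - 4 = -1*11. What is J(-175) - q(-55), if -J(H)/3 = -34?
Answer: 3107/31 ≈ 100.23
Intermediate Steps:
h(k) = -7 (h(k) = 4 - 1*11 = 4 - 11 = -7)
J(H) = 102 (J(H) = -3*(-34) = 102)
q(w) = 2*w/(-7 + w) (q(w) = (w + w)/(w - 7) = (2*w)/(-7 + w) = 2*w/(-7 + w))
J(-175) - q(-55) = 102 - 2*(-55)/(-7 - 55) = 102 - 2*(-55)/(-62) = 102 - 2*(-55)*(-1)/62 = 102 - 1*55/31 = 102 - 55/31 = 3107/31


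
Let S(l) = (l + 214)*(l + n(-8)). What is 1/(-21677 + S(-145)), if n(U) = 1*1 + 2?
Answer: -1/31475 ≈ -3.1771e-5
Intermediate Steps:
n(U) = 3 (n(U) = 1 + 2 = 3)
S(l) = (3 + l)*(214 + l) (S(l) = (l + 214)*(l + 3) = (214 + l)*(3 + l) = (3 + l)*(214 + l))
1/(-21677 + S(-145)) = 1/(-21677 + (642 + (-145)**2 + 217*(-145))) = 1/(-21677 + (642 + 21025 - 31465)) = 1/(-21677 - 9798) = 1/(-31475) = -1/31475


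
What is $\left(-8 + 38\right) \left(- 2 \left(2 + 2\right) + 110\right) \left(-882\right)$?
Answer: $-2698920$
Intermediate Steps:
$\left(-8 + 38\right) \left(- 2 \left(2 + 2\right) + 110\right) \left(-882\right) = 30 \left(\left(-2\right) 4 + 110\right) \left(-882\right) = 30 \left(-8 + 110\right) \left(-882\right) = 30 \cdot 102 \left(-882\right) = 3060 \left(-882\right) = -2698920$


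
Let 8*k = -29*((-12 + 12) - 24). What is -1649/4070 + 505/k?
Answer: 1911887/354090 ≈ 5.3994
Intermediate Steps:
k = 87 (k = (-29*((-12 + 12) - 24))/8 = (-29*(0 - 24))/8 = (-29*(-24))/8 = (⅛)*696 = 87)
-1649/4070 + 505/k = -1649/4070 + 505/87 = 1911887/354090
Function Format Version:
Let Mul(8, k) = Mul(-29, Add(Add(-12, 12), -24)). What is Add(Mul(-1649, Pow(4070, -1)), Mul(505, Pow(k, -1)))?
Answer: Rational(1911887, 354090) ≈ 5.3994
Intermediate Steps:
k = 87 (k = Mul(Rational(1, 8), Mul(-29, Add(Add(-12, 12), -24))) = Mul(Rational(1, 8), Mul(-29, Add(0, -24))) = Mul(Rational(1, 8), Mul(-29, -24)) = Mul(Rational(1, 8), 696) = 87)
Add(Mul(-1649, Pow(4070, -1)), Mul(505, Pow(k, -1))) = Add(Mul(-1649, Pow(4070, -1)), Mul(505, Pow(87, -1))) = Add(Mul(-1649, Rational(1, 4070)), Mul(505, Rational(1, 87))) = Add(Rational(-1649, 4070), Rational(505, 87)) = Rational(1911887, 354090)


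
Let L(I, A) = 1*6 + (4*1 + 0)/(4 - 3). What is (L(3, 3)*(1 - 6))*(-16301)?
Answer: 815050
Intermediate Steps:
L(I, A) = 10 (L(I, A) = 6 + (4 + 0)/1 = 6 + 4*1 = 6 + 4 = 10)
(L(3, 3)*(1 - 6))*(-16301) = (10*(1 - 6))*(-16301) = (10*(-5))*(-16301) = -50*(-16301) = 815050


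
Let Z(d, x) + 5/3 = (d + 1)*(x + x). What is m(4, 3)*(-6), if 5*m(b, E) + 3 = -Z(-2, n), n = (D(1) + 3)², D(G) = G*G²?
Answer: -184/5 ≈ -36.800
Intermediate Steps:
D(G) = G³
n = 16 (n = (1³ + 3)² = (1 + 3)² = 4² = 16)
Z(d, x) = -5/3 + 2*x*(1 + d) (Z(d, x) = -5/3 + (d + 1)*(x + x) = -5/3 + (1 + d)*(2*x) = -5/3 + 2*x*(1 + d))
m(b, E) = 92/15 (m(b, E) = -⅗ + (-(-5/3 + 2*16 + 2*(-2)*16))/5 = -⅗ + (-(-5/3 + 32 - 64))/5 = -⅗ + (-1*(-101/3))/5 = -⅗ + (⅕)*(101/3) = -⅗ + 101/15 = 92/15)
m(4, 3)*(-6) = (92/15)*(-6) = -184/5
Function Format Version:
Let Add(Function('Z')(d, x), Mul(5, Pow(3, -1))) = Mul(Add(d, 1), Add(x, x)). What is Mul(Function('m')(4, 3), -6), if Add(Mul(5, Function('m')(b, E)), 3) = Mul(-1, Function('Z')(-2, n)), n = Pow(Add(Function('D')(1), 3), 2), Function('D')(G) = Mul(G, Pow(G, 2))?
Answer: Rational(-184, 5) ≈ -36.800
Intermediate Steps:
Function('D')(G) = Pow(G, 3)
n = 16 (n = Pow(Add(Pow(1, 3), 3), 2) = Pow(Add(1, 3), 2) = Pow(4, 2) = 16)
Function('Z')(d, x) = Add(Rational(-5, 3), Mul(2, x, Add(1, d))) (Function('Z')(d, x) = Add(Rational(-5, 3), Mul(Add(d, 1), Add(x, x))) = Add(Rational(-5, 3), Mul(Add(1, d), Mul(2, x))) = Add(Rational(-5, 3), Mul(2, x, Add(1, d))))
Function('m')(b, E) = Rational(92, 15) (Function('m')(b, E) = Add(Rational(-3, 5), Mul(Rational(1, 5), Mul(-1, Add(Rational(-5, 3), Mul(2, 16), Mul(2, -2, 16))))) = Add(Rational(-3, 5), Mul(Rational(1, 5), Mul(-1, Add(Rational(-5, 3), 32, -64)))) = Add(Rational(-3, 5), Mul(Rational(1, 5), Mul(-1, Rational(-101, 3)))) = Add(Rational(-3, 5), Mul(Rational(1, 5), Rational(101, 3))) = Add(Rational(-3, 5), Rational(101, 15)) = Rational(92, 15))
Mul(Function('m')(4, 3), -6) = Mul(Rational(92, 15), -6) = Rational(-184, 5)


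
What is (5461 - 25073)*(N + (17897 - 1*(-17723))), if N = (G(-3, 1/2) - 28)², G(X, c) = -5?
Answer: -719936908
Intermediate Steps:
N = 1089 (N = (-5 - 28)² = (-33)² = 1089)
(5461 - 25073)*(N + (17897 - 1*(-17723))) = (5461 - 25073)*(1089 + (17897 - 1*(-17723))) = -19612*(1089 + (17897 + 17723)) = -19612*(1089 + 35620) = -19612*36709 = -719936908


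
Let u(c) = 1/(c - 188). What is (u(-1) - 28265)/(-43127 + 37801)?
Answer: 2671043/503307 ≈ 5.3070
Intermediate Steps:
u(c) = 1/(-188 + c)
(u(-1) - 28265)/(-43127 + 37801) = (1/(-188 - 1) - 28265)/(-43127 + 37801) = (1/(-189) - 28265)/(-5326) = (-1/189 - 28265)*(-1/5326) = -5342086/189*(-1/5326) = 2671043/503307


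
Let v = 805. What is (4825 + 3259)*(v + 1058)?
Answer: 15060492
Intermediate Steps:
(4825 + 3259)*(v + 1058) = (4825 + 3259)*(805 + 1058) = 8084*1863 = 15060492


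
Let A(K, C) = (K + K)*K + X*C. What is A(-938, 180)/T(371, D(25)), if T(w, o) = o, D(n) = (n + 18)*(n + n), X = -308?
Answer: 852124/1075 ≈ 792.67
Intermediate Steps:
D(n) = 2*n*(18 + n) (D(n) = (18 + n)*(2*n) = 2*n*(18 + n))
A(K, C) = -308*C + 2*K² (A(K, C) = (K + K)*K - 308*C = (2*K)*K - 308*C = 2*K² - 308*C = -308*C + 2*K²)
A(-938, 180)/T(371, D(25)) = (-308*180 + 2*(-938)²)/((2*25*(18 + 25))) = (-55440 + 2*879844)/((2*25*43)) = (-55440 + 1759688)/2150 = 1704248*(1/2150) = 852124/1075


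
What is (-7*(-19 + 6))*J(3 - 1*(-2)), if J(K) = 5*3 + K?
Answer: 1820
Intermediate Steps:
J(K) = 15 + K
(-7*(-19 + 6))*J(3 - 1*(-2)) = (-7*(-19 + 6))*(15 + (3 - 1*(-2))) = (-7*(-13))*(15 + (3 + 2)) = 91*(15 + 5) = 91*20 = 1820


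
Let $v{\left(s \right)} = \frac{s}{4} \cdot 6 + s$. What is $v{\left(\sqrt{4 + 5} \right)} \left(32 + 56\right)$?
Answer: $660$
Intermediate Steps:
$v{\left(s \right)} = \frac{5 s}{2}$ ($v{\left(s \right)} = s \frac{1}{4} \cdot 6 + s = \frac{s}{4} \cdot 6 + s = \frac{3 s}{2} + s = \frac{5 s}{2}$)
$v{\left(\sqrt{4 + 5} \right)} \left(32 + 56\right) = \frac{5 \sqrt{4 + 5}}{2} \left(32 + 56\right) = \frac{5 \sqrt{9}}{2} \cdot 88 = \frac{5}{2} \cdot 3 \cdot 88 = \frac{15}{2} \cdot 88 = 660$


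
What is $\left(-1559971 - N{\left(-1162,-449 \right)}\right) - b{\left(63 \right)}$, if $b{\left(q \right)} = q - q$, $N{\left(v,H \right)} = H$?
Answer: $-1559522$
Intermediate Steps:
$b{\left(q \right)} = 0$
$\left(-1559971 - N{\left(-1162,-449 \right)}\right) - b{\left(63 \right)} = \left(-1559971 - -449\right) - 0 = \left(-1559971 + 449\right) + 0 = -1559522 + 0 = -1559522$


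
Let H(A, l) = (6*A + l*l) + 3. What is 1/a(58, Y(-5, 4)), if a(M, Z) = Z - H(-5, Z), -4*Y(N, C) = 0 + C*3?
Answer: 1/15 ≈ 0.066667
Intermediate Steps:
H(A, l) = 3 + l**2 + 6*A (H(A, l) = (6*A + l**2) + 3 = (l**2 + 6*A) + 3 = 3 + l**2 + 6*A)
Y(N, C) = -3*C/4 (Y(N, C) = -(0 + C*3)/4 = -(0 + 3*C)/4 = -3*C/4)
a(M, Z) = 27 + Z - Z**2 (a(M, Z) = Z - (3 + Z**2 + 6*(-5)) = Z - (3 + Z**2 - 30) = Z - (-27 + Z**2) = Z + (27 - Z**2) = 27 + Z - Z**2)
1/a(58, Y(-5, 4)) = 1/(27 - 3/4*4 - (-3/4*4)**2) = 1/(27 - 3 - 1*(-3)**2) = 1/(27 - 3 - 1*9) = 1/(27 - 3 - 9) = 1/15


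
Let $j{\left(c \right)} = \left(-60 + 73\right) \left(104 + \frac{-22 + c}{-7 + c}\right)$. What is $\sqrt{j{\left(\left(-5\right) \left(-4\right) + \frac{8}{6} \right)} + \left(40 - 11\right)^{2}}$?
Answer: $\frac{\sqrt{4053739}}{43} \approx 46.823$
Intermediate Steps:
$j{\left(c \right)} = 1352 + \frac{13 \left(-22 + c\right)}{-7 + c}$ ($j{\left(c \right)} = 13 \left(104 + \frac{-22 + c}{-7 + c}\right) = 1352 + \frac{13 \left(-22 + c\right)}{-7 + c}$)
$\sqrt{j{\left(\left(-5\right) \left(-4\right) + \frac{8}{6} \right)} + \left(40 - 11\right)^{2}} = \sqrt{\frac{195 \left(-50 + 7 \left(\left(-5\right) \left(-4\right) + \frac{8}{6}\right)\right)}{-7 + \left(\left(-5\right) \left(-4\right) + \frac{8}{6}\right)} + \left(40 - 11\right)^{2}} = \sqrt{\frac{195 \left(-50 + 7 \left(20 + 8 \cdot \frac{1}{6}\right)\right)}{-7 + \left(20 + 8 \cdot \frac{1}{6}\right)} + 29^{2}} = \sqrt{\frac{195 \left(-50 + 7 \left(20 + \frac{4}{3}\right)\right)}{-7 + \left(20 + \frac{4}{3}\right)} + 841} = \sqrt{\frac{195 \left(-50 + 7 \cdot \frac{64}{3}\right)}{-7 + \frac{64}{3}} + 841} = \sqrt{\frac{195 \left(-50 + \frac{448}{3}\right)}{\frac{43}{3}} + 841} = \sqrt{195 \cdot \frac{3}{43} \cdot \frac{298}{3} + 841} = \sqrt{\frac{58110}{43} + 841} = \sqrt{\frac{94273}{43}} = \frac{\sqrt{4053739}}{43}$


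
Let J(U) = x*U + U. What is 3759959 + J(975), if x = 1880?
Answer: 5593934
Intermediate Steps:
J(U) = 1881*U (J(U) = 1880*U + U = 1881*U)
3759959 + J(975) = 3759959 + 1881*975 = 3759959 + 1833975 = 5593934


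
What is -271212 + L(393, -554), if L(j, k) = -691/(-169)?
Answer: -45834137/169 ≈ -2.7121e+5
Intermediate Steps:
L(j, k) = 691/169 (L(j, k) = -691*(-1/169) = 691/169)
-271212 + L(393, -554) = -271212 + 691/169 = -45834137/169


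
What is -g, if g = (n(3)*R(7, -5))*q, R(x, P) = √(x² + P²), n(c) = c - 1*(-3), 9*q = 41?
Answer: -82*√74/3 ≈ -235.13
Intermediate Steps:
q = 41/9 (q = (⅑)*41 = 41/9 ≈ 4.5556)
n(c) = 3 + c (n(c) = c + 3 = 3 + c)
R(x, P) = √(P² + x²)
g = 82*√74/3 (g = ((3 + 3)*√((-5)² + 7²))*(41/9) = (6*√(25 + 49))*(41/9) = (6*√74)*(41/9) = 82*√74/3 ≈ 235.13)
-g = -82*√74/3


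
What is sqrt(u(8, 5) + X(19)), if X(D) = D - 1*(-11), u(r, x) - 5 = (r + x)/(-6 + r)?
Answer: sqrt(166)/2 ≈ 6.4420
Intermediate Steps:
u(r, x) = 5 + (r + x)/(-6 + r)
X(D) = 11 + D (X(D) = D + 11 = 11 + D)
sqrt(u(8, 5) + X(19)) = sqrt((-30 + 5 + 6*8)/(-6 + 8) + (11 + 19)) = sqrt((-30 + 5 + 48)/2 + 30) = sqrt((1/2)*23 + 30) = sqrt(23/2 + 30) = sqrt(83/2) = sqrt(166)/2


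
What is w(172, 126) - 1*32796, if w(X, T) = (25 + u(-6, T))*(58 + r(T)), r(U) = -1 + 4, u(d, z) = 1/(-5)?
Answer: -156416/5 ≈ -31283.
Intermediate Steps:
u(d, z) = -⅕
r(U) = 3
w(X, T) = 7564/5 (w(X, T) = (25 - ⅕)*(58 + 3) = (124/5)*61 = 7564/5)
w(172, 126) - 1*32796 = 7564/5 - 1*32796 = 7564/5 - 32796 = -156416/5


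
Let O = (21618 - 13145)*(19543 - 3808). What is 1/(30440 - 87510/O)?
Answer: 8888177/270556102046 ≈ 3.2852e-5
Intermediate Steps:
O = 133322655 (O = 8473*15735 = 133322655)
1/(30440 - 87510/O) = 1/(30440 - 87510/133322655) = 1/(30440 - 87510*1/133322655) = 1/(30440 - 5834/8888177) = 1/(270556102046/8888177) = 8888177/270556102046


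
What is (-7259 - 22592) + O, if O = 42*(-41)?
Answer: -31573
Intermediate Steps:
O = -1722
(-7259 - 22592) + O = (-7259 - 22592) - 1722 = -29851 - 1722 = -31573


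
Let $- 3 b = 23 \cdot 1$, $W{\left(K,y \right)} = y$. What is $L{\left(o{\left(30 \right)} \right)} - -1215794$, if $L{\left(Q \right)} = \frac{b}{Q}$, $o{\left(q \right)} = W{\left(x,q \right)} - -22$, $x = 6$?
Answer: $\frac{189663841}{156} \approx 1.2158 \cdot 10^{6}$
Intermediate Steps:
$b = - \frac{23}{3}$ ($b = - \frac{23 \cdot 1}{3} = \left(- \frac{1}{3}\right) 23 = - \frac{23}{3} \approx -7.6667$)
$o{\left(q \right)} = 22 + q$ ($o{\left(q \right)} = q - -22 = q + 22 = 22 + q$)
$L{\left(Q \right)} = - \frac{23}{3 Q}$
$L{\left(o{\left(30 \right)} \right)} - -1215794 = - \frac{23}{3 \left(22 + 30\right)} - -1215794 = - \frac{23}{3 \cdot 52} + 1215794 = \left(- \frac{23}{3}\right) \frac{1}{52} + 1215794 = - \frac{23}{156} + 1215794 = \frac{189663841}{156}$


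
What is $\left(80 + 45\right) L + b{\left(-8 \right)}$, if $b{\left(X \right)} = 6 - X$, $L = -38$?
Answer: $-4736$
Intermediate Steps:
$\left(80 + 45\right) L + b{\left(-8 \right)} = \left(80 + 45\right) \left(-38\right) + \left(6 - -8\right) = 125 \left(-38\right) + \left(6 + 8\right) = -4750 + 14 = -4736$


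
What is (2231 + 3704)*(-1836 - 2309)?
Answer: -24600575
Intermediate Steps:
(2231 + 3704)*(-1836 - 2309) = 5935*(-4145) = -24600575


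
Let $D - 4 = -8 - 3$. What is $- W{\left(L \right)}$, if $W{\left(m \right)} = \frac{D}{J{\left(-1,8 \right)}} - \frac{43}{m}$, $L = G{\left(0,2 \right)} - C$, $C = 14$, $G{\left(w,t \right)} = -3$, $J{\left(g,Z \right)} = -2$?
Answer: $- \frac{205}{34} \approx -6.0294$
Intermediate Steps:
$D = -7$ ($D = 4 - 11 = -7$)
$L = -17$ ($L = -3 - 14 = -17$)
$W{\left(m \right)} = \frac{7}{2} - \frac{43}{m}$ ($W{\left(m \right)} = - \frac{7}{-2} - \frac{43}{m} = \left(-7\right) \left(- \frac{1}{2}\right) - \frac{43}{m} = \frac{7}{2} - \frac{43}{m}$)
$- W{\left(L \right)} = - (\frac{7}{2} - \frac{43}{-17}) = - (\frac{7}{2} - - \frac{43}{17}) = - (\frac{7}{2} + \frac{43}{17}) = \left(-1\right) \frac{205}{34} = - \frac{205}{34}$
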